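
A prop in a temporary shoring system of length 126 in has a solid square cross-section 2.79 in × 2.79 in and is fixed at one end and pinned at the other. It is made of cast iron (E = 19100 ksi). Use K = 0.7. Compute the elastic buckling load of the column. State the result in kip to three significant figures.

I = a⁴/12 = 2.79⁴/12 = 5.049 in⁴
Effective length L_e = K·L = 0.7 × 126 = 88.20 in
P_cr = π²EI / L_e² = π² × 19100×10³ × 5.049 / 88.20² = 1.224×10^5 lb

P_cr ≈ 122 kip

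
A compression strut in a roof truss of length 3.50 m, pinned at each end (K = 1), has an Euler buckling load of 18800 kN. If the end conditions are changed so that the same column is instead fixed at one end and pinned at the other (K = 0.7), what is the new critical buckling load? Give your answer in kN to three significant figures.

P_cr ∝ 1/K², so P_cr,new = P_cr,old × (K_old/K_new)² = 18800 × (1/0.7)²
= 18800 × 2.041 = 38400 kN

P_cr ≈ 38400 kN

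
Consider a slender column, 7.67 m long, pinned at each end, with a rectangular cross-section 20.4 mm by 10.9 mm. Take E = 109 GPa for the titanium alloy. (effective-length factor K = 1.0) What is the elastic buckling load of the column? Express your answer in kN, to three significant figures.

Buckling occurs about the weak axis: I_min = h·b³/12 with b = 10.9 mm (the shorter side).
I_min = 20.4×10.9³/12 = 2.202×10^3 mm⁴
I = 2.202×10^3 mm⁴ = 2.202×10^-9 m⁴
Effective length L_e = K·L = 1 × 7.67 = 7.670 m
P_cr = π²EI / L_e² = π² × 109×10⁹ × 2.202×10^-9 / 7.670² = 40.26 N

P_cr ≈ 0.0403 kN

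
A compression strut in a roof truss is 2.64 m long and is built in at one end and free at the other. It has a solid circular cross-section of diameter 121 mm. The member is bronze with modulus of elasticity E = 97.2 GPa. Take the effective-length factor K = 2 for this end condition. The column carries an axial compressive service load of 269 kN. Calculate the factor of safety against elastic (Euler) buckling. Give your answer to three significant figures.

I = πd⁴/64 = π×121⁴/64 = 1.052×10^7 mm⁴
I = 1.052×10^7 mm⁴ = 1.052×10^-5 m⁴
Effective length L_e = K·L = 2 × 2.64 = 5.280 m
P_cr = π²EI / L_e² = π² × 97.2×10⁹ × 1.052×10^-5 / 5.280² = 3.621×10^5 N
Factor of safety n = P_cr / P = 362.08 / 269 = 1.35

n ≈ 1.35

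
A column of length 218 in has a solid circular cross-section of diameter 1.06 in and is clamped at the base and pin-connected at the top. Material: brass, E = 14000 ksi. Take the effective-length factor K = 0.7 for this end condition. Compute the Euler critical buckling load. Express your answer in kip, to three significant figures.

I = πd⁴/64 = π×1.06⁴/64 = 6.197×10^-2 in⁴
Effective length L_e = K·L = 0.7 × 218 = 152.6 in
P_cr = π²EI / L_e² = π² × 14000×10³ × 6.197×10^-2 / 152.6² = 367.7 lb

P_cr ≈ 0.368 kip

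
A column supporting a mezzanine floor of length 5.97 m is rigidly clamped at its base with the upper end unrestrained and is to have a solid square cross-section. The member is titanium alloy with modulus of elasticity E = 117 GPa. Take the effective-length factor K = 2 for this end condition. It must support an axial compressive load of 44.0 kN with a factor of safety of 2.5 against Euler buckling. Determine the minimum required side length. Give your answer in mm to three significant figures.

a ≈ 113 mm

Required P_cr = n·P = 2.5 × 44.0 = 110.0 kN
L_e = K·L = 2 × 5.97 = 11.94 m
Required I = P_cr·L_e²/(π²E) = 1.100×10^5 × 11.94² / (π² × 1.17×10^11) = 1.358×10^-5 m⁴
I_req = 1.358×10^7 mm⁴
Solid square: I = a⁴/12  ⇒  a = (12I)^(1/4) = (12×1.358×10^7)^(1/4) = 113 mm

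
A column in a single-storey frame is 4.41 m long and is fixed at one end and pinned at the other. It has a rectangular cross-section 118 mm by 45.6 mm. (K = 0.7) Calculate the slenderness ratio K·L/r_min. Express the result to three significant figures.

Buckling occurs about the weak axis: I_min = h·b³/12 with b = 45.6 mm (the shorter side).
I_min = 118×45.6³/12 = 9.324×10^5 mm⁴
A = 5.381×10^3 mm²;  r_min = √(I/A) = √(9.324×10^5/5.381×10^3) = 13.16 mm
L_e = K·L = 0.7 × 4.41 m = 3.087 m = 3087.0 mm
λ = L_e / r_min = 3087.0 / 13.16 = 235

λ ≈ 235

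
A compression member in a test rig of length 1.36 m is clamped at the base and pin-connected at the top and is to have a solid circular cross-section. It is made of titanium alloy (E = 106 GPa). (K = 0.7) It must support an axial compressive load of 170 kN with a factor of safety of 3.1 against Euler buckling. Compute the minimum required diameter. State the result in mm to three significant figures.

Required P_cr = n·P = 3.1 × 170 = 527.0 kN
L_e = K·L = 0.7 × 1.36 = 0.9520 m
Required I = P_cr·L_e²/(π²E) = 5.270×10^5 × 0.9520² / (π² × 1.06×10^11) = 4.565×10^-7 m⁴
I_req = 4.565×10^5 mm⁴
Solid circle: I = πd⁴/64  ⇒  d = (64I/π)^(1/4) = (64×4.565×10^5/π)^(1/4) = 55.2 mm

d ≈ 55.2 mm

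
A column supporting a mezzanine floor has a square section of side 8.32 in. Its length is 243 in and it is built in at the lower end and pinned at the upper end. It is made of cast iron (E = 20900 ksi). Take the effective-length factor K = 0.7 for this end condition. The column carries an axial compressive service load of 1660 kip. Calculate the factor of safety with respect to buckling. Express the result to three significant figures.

I = a⁴/12 = 8.32⁴/12 = 399.3 in⁴
Effective length L_e = K·L = 0.7 × 243 = 170.1 in
P_cr = π²EI / L_e² = π² × 20900×10³ × 399.3 / 170.1² = 2.847×10^6 lb
Factor of safety n = P_cr / P = 2846.8 / 1660 = 1.71

n ≈ 1.71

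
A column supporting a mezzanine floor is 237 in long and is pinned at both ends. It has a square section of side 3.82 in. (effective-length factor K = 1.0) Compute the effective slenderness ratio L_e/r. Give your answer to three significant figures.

For a square r = a/√12 = 3.82/√12 = 1.103 in
L_e = K·L = 1 × 237 = 237.0 in
λ = L_e / r_min = 237.00 / 1.103 = 215

λ ≈ 215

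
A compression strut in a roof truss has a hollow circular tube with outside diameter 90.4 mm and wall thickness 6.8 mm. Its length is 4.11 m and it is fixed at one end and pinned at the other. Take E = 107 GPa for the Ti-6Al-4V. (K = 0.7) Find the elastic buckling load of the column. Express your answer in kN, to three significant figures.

P_cr ≈ 200 kN

Inner diameter d_i = 90.4 − 2×6.8 = 76.80 mm
I = π(d_o⁴ − d_i⁴)/64 = π(90.4⁴ − 76.80⁴)/64 = 1.571×10^6 mm⁴
I = 1.571×10^6 mm⁴ = 1.571×10^-6 m⁴
Effective length L_e = K·L = 0.7 × 4.11 = 2.877 m
P_cr = π²EI / L_e² = π² × 107×10⁹ × 1.571×10^-6 / 2.877² = 2.004×10^5 N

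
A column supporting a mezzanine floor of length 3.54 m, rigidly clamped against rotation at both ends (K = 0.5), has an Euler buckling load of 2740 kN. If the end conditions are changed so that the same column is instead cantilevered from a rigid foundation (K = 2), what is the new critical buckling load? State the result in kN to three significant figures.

P_cr ∝ 1/K², so P_cr,new = P_cr,old × (K_old/K_new)² = 2740 × (0.5/2)²
= 2740 × 0.06250 = 171 kN

P_cr ≈ 171 kN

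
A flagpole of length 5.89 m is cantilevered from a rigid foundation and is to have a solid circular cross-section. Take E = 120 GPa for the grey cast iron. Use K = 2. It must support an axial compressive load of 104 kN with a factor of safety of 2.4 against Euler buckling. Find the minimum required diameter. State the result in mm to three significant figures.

Required P_cr = n·P = 2.4 × 104 = 249.6 kN
L_e = K·L = 2 × 5.89 = 11.78 m
Required I = P_cr·L_e²/(π²E) = 2.496×10^5 × 11.78² / (π² × 1.20×10^11) = 2.925×10^-5 m⁴
I_req = 2.925×10^7 mm⁴
Solid circle: I = πd⁴/64  ⇒  d = (64I/π)^(1/4) = (64×2.925×10^7/π)^(1/4) = 156 mm

d ≈ 156 mm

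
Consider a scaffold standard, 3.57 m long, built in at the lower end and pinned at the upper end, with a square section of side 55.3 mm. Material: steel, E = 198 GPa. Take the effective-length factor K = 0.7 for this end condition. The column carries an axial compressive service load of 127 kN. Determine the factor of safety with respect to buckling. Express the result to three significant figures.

I = a⁴/12 = 55.3⁴/12 = 7.793×10^5 mm⁴
I = 7.793×10^5 mm⁴ = 7.793×10^-7 m⁴
Effective length L_e = K·L = 0.7 × 3.57 = 2.499 m
P_cr = π²EI / L_e² = π² × 198×10⁹ × 7.793×10^-7 / 2.499² = 2.439×10^5 N
Factor of safety n = P_cr / P = 243.87 / 127 = 1.92

n ≈ 1.92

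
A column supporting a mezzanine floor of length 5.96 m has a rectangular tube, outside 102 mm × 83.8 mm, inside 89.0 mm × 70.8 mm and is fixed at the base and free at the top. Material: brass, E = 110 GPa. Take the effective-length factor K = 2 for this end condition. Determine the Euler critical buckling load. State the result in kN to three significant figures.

P_cr ≈ 18.1 kN

Weak-axis I_min = (h_o·b_o³ − h_i·b_i³)/12 with b_o = 83.8, b_i = 70.80 mm (shorter outer/inner sides).
I_min = (102×83.8³ − 89.00×70.80³)/12 = 2.370×10^6 mm⁴
I = 2.370×10^6 mm⁴ = 2.370×10^-6 m⁴
Effective length L_e = K·L = 2 × 5.96 = 11.92 m
P_cr = π²EI / L_e² = π² × 110×10⁹ × 2.370×10^-6 / 11.92² = 1.811×10^4 N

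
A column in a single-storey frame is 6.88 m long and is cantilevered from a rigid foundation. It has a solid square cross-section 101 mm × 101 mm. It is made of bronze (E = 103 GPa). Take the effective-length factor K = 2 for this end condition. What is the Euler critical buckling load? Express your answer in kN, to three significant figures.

P_cr ≈ 46.6 kN

I = a⁴/12 = 101⁴/12 = 8.672×10^6 mm⁴
I = 8.672×10^6 mm⁴ = 8.672×10^-6 m⁴
Effective length L_e = K·L = 2 × 6.88 = 13.76 m
P_cr = π²EI / L_e² = π² × 103×10⁹ × 8.672×10^-6 / 13.76² = 4.656×10^4 N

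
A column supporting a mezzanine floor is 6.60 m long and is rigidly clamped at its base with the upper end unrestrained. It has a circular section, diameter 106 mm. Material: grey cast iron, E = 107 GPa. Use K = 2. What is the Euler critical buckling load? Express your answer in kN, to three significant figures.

I = πd⁴/64 = π×106⁴/64 = 6.197×10^6 mm⁴
I = 6.197×10^6 mm⁴ = 6.197×10^-6 m⁴
Effective length L_e = K·L = 2 × 6.60 = 13.20 m
P_cr = π²EI / L_e² = π² × 107×10⁹ × 6.197×10^-6 / 13.20² = 3.756×10^4 N

P_cr ≈ 37.6 kN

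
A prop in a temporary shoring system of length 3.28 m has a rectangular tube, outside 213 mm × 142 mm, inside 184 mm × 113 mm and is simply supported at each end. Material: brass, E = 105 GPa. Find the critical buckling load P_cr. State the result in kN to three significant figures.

P_cr ≈ 2760 kN

Weak-axis I_min = (h_o·b_o³ − h_i·b_i³)/12 with b_o = 142, b_i = 113.0 mm (shorter outer/inner sides).
I_min = (213×142³ − 184.0×113.0³)/12 = 2.870×10^7 mm⁴
I = 2.870×10^7 mm⁴ = 2.870×10^-5 m⁴
Effective length L_e = K·L = 1 × 3.28 = 3.280 m
P_cr = π²EI / L_e² = π² × 105×10⁹ × 2.870×10^-5 / 3.280² = 2.764×10^6 N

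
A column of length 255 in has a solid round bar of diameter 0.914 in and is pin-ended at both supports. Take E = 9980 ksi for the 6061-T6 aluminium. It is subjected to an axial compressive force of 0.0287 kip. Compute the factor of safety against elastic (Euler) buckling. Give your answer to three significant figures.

n ≈ 1.81

I = πd⁴/64 = π×0.914⁴/64 = 3.426×10^-2 in⁴
Effective length L_e = K·L = 1 × 255 = 255.0 in
P_cr = π²EI / L_e² = π² × 9980×10³ × 3.426×10^-2 / 255.0² = 51.89 lb
Factor of safety n = P_cr / P = 0.051893 / 0.0287 = 1.81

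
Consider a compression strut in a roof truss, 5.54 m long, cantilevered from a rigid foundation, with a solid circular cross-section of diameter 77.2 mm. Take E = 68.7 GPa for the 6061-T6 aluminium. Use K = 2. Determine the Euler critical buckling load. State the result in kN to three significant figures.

P_cr ≈ 9.63 kN

I = πd⁴/64 = π×77.2⁴/64 = 1.744×10^6 mm⁴
I = 1.744×10^6 mm⁴ = 1.744×10^-6 m⁴
Effective length L_e = K·L = 2 × 5.54 = 11.08 m
P_cr = π²EI / L_e² = π² × 68.7×10⁹ × 1.744×10^-6 / 11.08² = 9.630×10^3 N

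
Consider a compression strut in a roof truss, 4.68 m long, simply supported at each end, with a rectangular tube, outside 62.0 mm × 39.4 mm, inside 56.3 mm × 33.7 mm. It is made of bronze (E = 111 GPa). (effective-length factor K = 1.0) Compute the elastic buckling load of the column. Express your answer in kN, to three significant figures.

Weak-axis I_min = (h_o·b_o³ − h_i·b_i³)/12 with b_o = 39.4, b_i = 33.70 mm (shorter outer/inner sides).
I_min = (62.0×39.4³ − 56.30×33.70³)/12 = 1.364×10^5 mm⁴
I = 1.364×10^5 mm⁴ = 1.364×10^-7 m⁴
Effective length L_e = K·L = 1 × 4.68 = 4.680 m
P_cr = π²EI / L_e² = π² × 111×10⁹ × 1.364×10^-7 / 4.680² = 6.825×10^3 N

P_cr ≈ 6.82 kN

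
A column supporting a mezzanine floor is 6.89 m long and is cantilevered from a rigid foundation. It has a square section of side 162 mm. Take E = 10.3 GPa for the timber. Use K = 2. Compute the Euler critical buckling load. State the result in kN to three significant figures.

I = a⁴/12 = 162⁴/12 = 5.740×10^7 mm⁴
I = 5.740×10^7 mm⁴ = 5.740×10^-5 m⁴
Effective length L_e = K·L = 2 × 6.89 = 13.78 m
P_cr = π²EI / L_e² = π² × 10.3×10⁹ × 5.740×10^-5 / 13.78² = 3.073×10^4 N

P_cr ≈ 30.7 kN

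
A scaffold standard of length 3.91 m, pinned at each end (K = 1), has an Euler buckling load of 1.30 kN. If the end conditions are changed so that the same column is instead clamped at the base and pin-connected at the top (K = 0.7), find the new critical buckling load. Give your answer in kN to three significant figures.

P_cr ∝ 1/K², so P_cr,new = P_cr,old × (K_old/K_new)² = 1.30 × (1/0.7)²
= 1.30 × 2.041 = 2.65 kN

P_cr ≈ 2.65 kN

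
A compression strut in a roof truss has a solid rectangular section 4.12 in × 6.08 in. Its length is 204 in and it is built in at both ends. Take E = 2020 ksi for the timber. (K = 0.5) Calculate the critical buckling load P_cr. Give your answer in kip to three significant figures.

P_cr ≈ 67.9 kip

Buckling occurs about the weak axis: I_min = h·b³/12 with b = 4.12 in (the shorter side).
I_min = 6.08×4.12³/12 = 35.43 in⁴
Effective length L_e = K·L = 0.5 × 204 = 102.0 in
P_cr = π²EI / L_e² = π² × 2020×10³ × 35.43 / 102.0² = 6.790×10^4 lb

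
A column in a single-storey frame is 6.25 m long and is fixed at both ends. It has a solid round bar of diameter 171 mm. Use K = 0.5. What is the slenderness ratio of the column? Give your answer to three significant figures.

For a solid circle r = d/4 = 171/4 = 42.75 mm
L_e = K·L = 0.5 × 6.25 m = 3.125 m = 3125.0 mm
λ = L_e / r_min = 3125.0 / 42.75 = 73.1

λ ≈ 73.1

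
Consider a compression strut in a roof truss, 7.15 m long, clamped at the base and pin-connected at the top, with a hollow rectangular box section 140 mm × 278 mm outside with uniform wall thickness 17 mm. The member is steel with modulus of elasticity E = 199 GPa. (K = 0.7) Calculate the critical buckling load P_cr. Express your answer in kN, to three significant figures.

Inner dimensions: h_i = 278 − 2×17 = 244.0 mm, b_i = 140 − 2×17 = 106.0 mm
Weak-axis I_min = (h_o·b_o³ − h_i·b_i³)/12 with b_o = 140, b_i = 106.0 mm (shorter outer/inner sides).
I_min = (278×140³ − 244.0×106.0³)/12 = 3.935×10^7 mm⁴
I = 3.935×10^7 mm⁴ = 3.935×10^-5 m⁴
Effective length L_e = K·L = 0.7 × 7.15 = 5.005 m
P_cr = π²EI / L_e² = π² × 199×10⁹ × 3.935×10^-5 / 5.005² = 3.085×10^6 N

P_cr ≈ 3090 kN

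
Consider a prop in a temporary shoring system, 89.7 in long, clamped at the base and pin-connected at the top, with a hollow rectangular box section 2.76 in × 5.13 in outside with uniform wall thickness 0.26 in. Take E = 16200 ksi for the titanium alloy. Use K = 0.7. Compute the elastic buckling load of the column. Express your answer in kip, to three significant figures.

P_cr ≈ 189 kip

Inner dimensions: h_i = 5.13 − 2×0.26 = 4.610 in, b_i = 2.76 − 2×0.26 = 2.240 in
Weak-axis I_min = (h_o·b_o³ − h_i·b_i³)/12 with b_o = 2.76, b_i = 2.240 in (shorter outer/inner sides).
I_min = (5.13×2.76³ − 4.610×2.240³)/12 = 4.670 in⁴
Effective length L_e = K·L = 0.7 × 89.7 = 62.79 in
P_cr = π²EI / L_e² = π² × 16200×10³ × 4.670 / 62.79² = 1.894×10^5 lb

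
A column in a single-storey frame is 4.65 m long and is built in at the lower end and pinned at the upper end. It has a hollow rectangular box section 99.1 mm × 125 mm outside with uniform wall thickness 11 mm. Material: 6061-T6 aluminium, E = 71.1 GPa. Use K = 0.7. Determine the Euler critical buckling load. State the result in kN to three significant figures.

P_cr ≈ 411 kN

Inner dimensions: h_i = 125 − 2×11 = 103.0 mm, b_i = 99.1 − 2×11 = 77.10 mm
Weak-axis I_min = (h_o·b_o³ − h_i·b_i³)/12 with b_o = 99.1, b_i = 77.10 mm (shorter outer/inner sides).
I_min = (125×99.1³ − 103.0×77.10³)/12 = 6.204×10^6 mm⁴
I = 6.204×10^6 mm⁴ = 6.204×10^-6 m⁴
Effective length L_e = K·L = 0.7 × 4.65 = 3.255 m
P_cr = π²EI / L_e² = π² × 71.1×10⁹ × 6.204×10^-6 / 3.255² = 4.109×10^5 N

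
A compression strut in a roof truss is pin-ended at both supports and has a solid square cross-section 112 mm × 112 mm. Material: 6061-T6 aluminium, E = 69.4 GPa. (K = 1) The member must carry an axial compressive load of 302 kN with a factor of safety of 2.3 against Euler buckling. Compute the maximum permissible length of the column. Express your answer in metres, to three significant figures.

L_max ≈ 3.60 m

I = a⁴/12 = 112⁴/12 = 1.311×10^7 mm⁴
I = 1.311×10^-5 m⁴
Required critical load P_cr = n·P = 2.3 × 302 = 694.6 kN = 6.946×10^5 N
From P_cr = π²EI/(K·L)²:  L = (1/K)·√(π²EI/P_cr) = (1/1)·√(π²×6.94×10^10×1.311×10^-5/6.946×10^5)
L = 3.60 m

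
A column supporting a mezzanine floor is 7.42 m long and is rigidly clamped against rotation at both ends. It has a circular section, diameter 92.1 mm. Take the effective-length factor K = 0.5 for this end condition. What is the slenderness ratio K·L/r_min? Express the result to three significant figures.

λ ≈ 161

I = πd⁴/64 = π×92.1⁴/64 = 3.532×10^6 mm⁴
A = 6.662×10^3 mm²;  r_min = √(I/A) = √(3.532×10^6/6.662×10^3) = 23.02 mm
L_e = K·L = 0.5 × 7.42 m = 3.710 m = 3710.0 mm
λ = L_e / r_min = 3710.0 / 23.02 = 161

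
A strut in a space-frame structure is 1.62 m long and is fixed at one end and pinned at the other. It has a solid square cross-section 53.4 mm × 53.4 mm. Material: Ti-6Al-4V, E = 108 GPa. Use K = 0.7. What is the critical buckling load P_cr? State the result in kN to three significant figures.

I = a⁴/12 = 53.4⁴/12 = 6.776×10^5 mm⁴
I = 6.776×10^5 mm⁴ = 6.776×10^-7 m⁴
Effective length L_e = K·L = 0.7 × 1.62 = 1.134 m
P_cr = π²EI / L_e² = π² × 108×10⁹ × 6.776×10^-7 / 1.134² = 5.617×10^5 N

P_cr ≈ 562 kN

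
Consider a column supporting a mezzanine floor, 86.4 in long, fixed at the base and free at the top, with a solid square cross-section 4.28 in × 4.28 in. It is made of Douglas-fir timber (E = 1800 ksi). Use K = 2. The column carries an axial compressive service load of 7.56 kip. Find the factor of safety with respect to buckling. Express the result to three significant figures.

n ≈ 2.20

I = a⁴/12 = 4.28⁴/12 = 27.96 in⁴
Effective length L_e = K·L = 2 × 86.4 = 172.8 in
P_cr = π²EI / L_e² = π² × 1800×10³ × 27.96 / 172.8² = 1.664×10^4 lb
Factor of safety n = P_cr / P = 16.637 / 7.56 = 2.20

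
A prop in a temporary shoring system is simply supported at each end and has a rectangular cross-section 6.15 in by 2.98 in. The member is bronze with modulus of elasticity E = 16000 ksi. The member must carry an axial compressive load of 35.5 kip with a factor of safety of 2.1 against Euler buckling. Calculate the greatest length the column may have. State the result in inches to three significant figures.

L_max ≈ 169 in

Buckling occurs about the weak axis: I_min = h·b³/12 with b = 2.98 in (the shorter side).
I_min = 6.15×2.98³/12 = 13.56 in⁴
Required critical load P_cr = n·P = 2.1 × 35.5 = 74.55 kip = 7.455×10^4 lb
From P_cr = π²EI/(K·L)²:  L = (1/K)·√(π²EI/P_cr) = (1/1)·√(π²×1.60×10^7×13.56/7.455×10^4)
L = 169 in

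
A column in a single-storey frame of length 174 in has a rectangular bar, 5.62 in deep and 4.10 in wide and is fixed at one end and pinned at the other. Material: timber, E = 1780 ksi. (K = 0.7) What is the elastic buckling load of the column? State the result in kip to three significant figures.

Buckling occurs about the weak axis: I_min = h·b³/12 with b = 4.10 in (the shorter side).
I_min = 5.62×4.10³/12 = 32.28 in⁴
Effective length L_e = K·L = 0.7 × 174 = 121.8 in
P_cr = π²EI / L_e² = π² × 1780×10³ × 32.28 / 121.8² = 3.822×10^4 lb

P_cr ≈ 38.2 kip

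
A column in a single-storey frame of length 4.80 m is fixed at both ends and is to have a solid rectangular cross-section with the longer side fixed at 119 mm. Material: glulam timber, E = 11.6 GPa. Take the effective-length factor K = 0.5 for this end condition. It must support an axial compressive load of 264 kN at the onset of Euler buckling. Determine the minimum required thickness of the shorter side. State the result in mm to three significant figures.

b ≈ 110 mm

L_e = K·L = 0.5 × 4.80 = 2.400 m
Required I = P_cr·L_e²/(π²E) = 2.640×10^5 × 2.400² / (π² × 1.16×10^10) = 1.328×10^-5 m⁴
I_req = 1.328×10^7 mm⁴
Rectangle, weak axis: I_min = h·b³/12 with h = 119 mm fixed  ⇒  b = (12I/h)^(1/3) = 110 mm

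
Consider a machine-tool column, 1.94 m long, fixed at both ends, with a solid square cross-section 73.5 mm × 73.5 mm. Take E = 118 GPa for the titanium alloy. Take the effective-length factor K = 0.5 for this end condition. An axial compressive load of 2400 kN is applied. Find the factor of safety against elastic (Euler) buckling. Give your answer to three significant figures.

I = a⁴/12 = 73.5⁴/12 = 2.432×10^6 mm⁴
I = 2.432×10^6 mm⁴ = 2.432×10^-6 m⁴
Effective length L_e = K·L = 0.5 × 1.94 = 0.9700 m
P_cr = π²EI / L_e² = π² × 118×10⁹ × 2.432×10^-6 / 0.9700² = 3.010×10^6 N
Factor of safety n = P_cr / P = 3010.3 / 2400 = 1.25

n ≈ 1.25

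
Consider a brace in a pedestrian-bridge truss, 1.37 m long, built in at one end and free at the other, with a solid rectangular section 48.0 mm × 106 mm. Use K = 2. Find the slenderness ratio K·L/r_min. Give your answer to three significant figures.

λ ≈ 198

For a rectangle r_min = b/√12 = 48.0/√12 = 13.86 mm
L_e = K·L = 2 × 1.37 m = 2.740 m = 2740.0 mm
λ = L_e / r_min = 2740.0 / 13.86 = 198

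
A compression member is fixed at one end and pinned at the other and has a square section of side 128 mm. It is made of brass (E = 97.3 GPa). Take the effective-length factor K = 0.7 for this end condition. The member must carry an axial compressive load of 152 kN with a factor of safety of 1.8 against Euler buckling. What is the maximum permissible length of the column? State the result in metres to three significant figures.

L_max ≈ 12.7 m

I = a⁴/12 = 128⁴/12 = 2.237×10^7 mm⁴
I = 2.237×10^-5 m⁴
Required critical load P_cr = n·P = 1.8 × 152 = 273.6 kN = 2.736×10^5 N
From P_cr = π²EI/(K·L)²:  L = (1/K)·√(π²EI/P_cr) = (1/0.7)·√(π²×9.73×10^10×2.237×10^-5/2.736×10^5)
L = 12.7 m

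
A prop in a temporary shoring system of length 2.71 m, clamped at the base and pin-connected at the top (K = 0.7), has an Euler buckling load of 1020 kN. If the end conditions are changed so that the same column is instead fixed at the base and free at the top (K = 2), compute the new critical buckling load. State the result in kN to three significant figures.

P_cr ≈ 125 kN

P_cr ∝ 1/K², so P_cr,new = P_cr,old × (K_old/K_new)² = 1020 × (0.7/2)²
= 1020 × 0.1225 = 125 kN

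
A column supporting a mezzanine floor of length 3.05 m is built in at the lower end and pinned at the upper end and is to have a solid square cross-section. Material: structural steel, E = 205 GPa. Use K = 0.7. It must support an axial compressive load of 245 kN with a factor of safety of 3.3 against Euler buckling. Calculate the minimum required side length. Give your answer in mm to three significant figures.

Required P_cr = n·P = 3.3 × 245 = 808.5 kN
L_e = K·L = 0.7 × 3.05 = 2.135 m
Required I = P_cr·L_e²/(π²E) = 8.085×10^5 × 2.135² / (π² × 2.05×10^11) = 1.821×10^-6 m⁴
I_req = 1.821×10^6 mm⁴
Solid square: I = a⁴/12  ⇒  a = (12I)^(1/4) = (12×1.821×10^6)^(1/4) = 68.4 mm

a ≈ 68.4 mm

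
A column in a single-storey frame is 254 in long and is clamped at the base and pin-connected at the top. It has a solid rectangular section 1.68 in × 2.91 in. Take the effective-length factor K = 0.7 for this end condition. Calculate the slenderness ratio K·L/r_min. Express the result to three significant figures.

For a rectangle r_min = b/√12 = 1.68/√12 = 0.4850 in
L_e = K·L = 0.7 × 254 = 177.8 in
λ = L_e / r_min = 177.80 / 0.4850 = 367

λ ≈ 367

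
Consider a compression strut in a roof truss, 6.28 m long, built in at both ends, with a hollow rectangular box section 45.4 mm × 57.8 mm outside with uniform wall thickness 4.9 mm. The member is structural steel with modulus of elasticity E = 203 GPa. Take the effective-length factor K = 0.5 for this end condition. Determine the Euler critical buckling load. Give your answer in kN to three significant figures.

P_cr ≈ 54.9 kN

Inner dimensions: h_i = 57.8 − 2×4.9 = 48.00 mm, b_i = 45.4 − 2×4.9 = 35.60 mm
Weak-axis I_min = (h_o·b_o³ − h_i·b_i³)/12 with b_o = 45.4, b_i = 35.60 mm (shorter outer/inner sides).
I_min = (57.8×45.4³ − 48.00×35.60³)/12 = 2.703×10^5 mm⁴
I = 2.703×10^5 mm⁴ = 2.703×10^-7 m⁴
Effective length L_e = K·L = 0.5 × 6.28 = 3.140 m
P_cr = π²EI / L_e² = π² × 203×10⁹ × 2.703×10^-7 / 3.140² = 5.492×10^4 N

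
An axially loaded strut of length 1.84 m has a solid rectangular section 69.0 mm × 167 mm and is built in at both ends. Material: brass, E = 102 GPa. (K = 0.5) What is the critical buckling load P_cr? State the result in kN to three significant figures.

Buckling occurs about the weak axis: I_min = h·b³/12 with b = 69.0 mm (the shorter side).
I_min = 167×69.0³/12 = 4.572×10^6 mm⁴
I = 4.572×10^6 mm⁴ = 4.572×10^-6 m⁴
Effective length L_e = K·L = 0.5 × 1.84 = 0.9200 m
P_cr = π²EI / L_e² = π² × 102×10⁹ × 4.572×10^-6 / 0.9200² = 5.438×10^6 N

P_cr ≈ 5440 kN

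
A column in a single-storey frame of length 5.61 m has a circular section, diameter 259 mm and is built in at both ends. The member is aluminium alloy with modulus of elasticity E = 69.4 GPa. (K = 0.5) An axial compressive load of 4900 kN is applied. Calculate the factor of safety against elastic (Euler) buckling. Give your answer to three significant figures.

I = πd⁴/64 = π×259⁴/64 = 2.209×10^8 mm⁴
I = 2.209×10^8 mm⁴ = 2.209×10^-4 m⁴
Effective length L_e = K·L = 0.5 × 5.61 = 2.805 m
P_cr = π²EI / L_e² = π² × 69.4×10⁹ × 2.209×10^-4 / 2.805² = 1.923×10^7 N
Factor of safety n = P_cr / P = 19229 / 4900 = 3.92

n ≈ 3.92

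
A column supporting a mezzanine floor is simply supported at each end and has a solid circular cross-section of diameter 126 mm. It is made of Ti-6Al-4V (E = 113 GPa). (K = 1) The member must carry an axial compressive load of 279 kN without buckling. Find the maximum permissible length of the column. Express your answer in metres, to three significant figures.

I = πd⁴/64 = π×126⁴/64 = 1.237×10^7 mm⁴
I = 1.237×10^-5 m⁴
At the buckling limit P_cr = P = 2.790×10^5 N
From P_cr = π²EI/(K·L)²:  L = (1/K)·√(π²EI/P_cr) = (1/1)·√(π²×1.13×10^11×1.237×10^-5/2.790×10^5)
L = 7.03 m

L_max ≈ 7.03 m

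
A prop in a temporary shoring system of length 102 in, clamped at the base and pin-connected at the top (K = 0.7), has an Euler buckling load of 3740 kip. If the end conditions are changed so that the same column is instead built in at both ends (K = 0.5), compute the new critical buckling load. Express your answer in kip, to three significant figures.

P_cr ∝ 1/K², so P_cr,new = P_cr,old × (K_old/K_new)² = 3740 × (0.7/0.5)²
= 3740 × 1.960 = 7330 kip

P_cr ≈ 7330 kip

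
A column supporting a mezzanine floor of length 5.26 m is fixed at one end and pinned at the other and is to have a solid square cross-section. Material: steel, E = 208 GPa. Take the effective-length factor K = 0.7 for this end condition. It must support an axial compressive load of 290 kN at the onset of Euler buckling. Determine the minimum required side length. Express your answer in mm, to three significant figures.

L_e = K·L = 0.7 × 5.26 = 3.682 m
Required I = P_cr·L_e²/(π²E) = 2.900×10^5 × 3.682² / (π² × 2.08×10^11) = 1.915×10^-6 m⁴
I_req = 1.915×10^6 mm⁴
Solid square: I = a⁴/12  ⇒  a = (12I)^(1/4) = (12×1.915×10^6)^(1/4) = 69.2 mm

a ≈ 69.2 mm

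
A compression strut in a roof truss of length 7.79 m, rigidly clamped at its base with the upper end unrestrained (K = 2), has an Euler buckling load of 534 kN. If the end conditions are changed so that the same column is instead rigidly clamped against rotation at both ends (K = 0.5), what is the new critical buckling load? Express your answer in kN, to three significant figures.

P_cr ∝ 1/K², so P_cr,new = P_cr,old × (K_old/K_new)² = 534 × (2/0.5)²
= 534 × 16.00 = 8540 kN

P_cr ≈ 8540 kN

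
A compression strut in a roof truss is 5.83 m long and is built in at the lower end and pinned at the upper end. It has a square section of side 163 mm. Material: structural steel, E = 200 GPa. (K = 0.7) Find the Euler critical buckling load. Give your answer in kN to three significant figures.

P_cr ≈ 6970 kN

I = a⁴/12 = 163⁴/12 = 5.883×10^7 mm⁴
I = 5.883×10^7 mm⁴ = 5.883×10^-5 m⁴
Effective length L_e = K·L = 0.7 × 5.83 = 4.081 m
P_cr = π²EI / L_e² = π² × 200×10⁹ × 5.883×10^-5 / 4.081² = 6.972×10^6 N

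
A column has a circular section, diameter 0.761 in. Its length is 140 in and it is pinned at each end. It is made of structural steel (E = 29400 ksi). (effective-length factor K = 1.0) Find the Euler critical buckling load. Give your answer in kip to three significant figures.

I = πd⁴/64 = π×0.761⁴/64 = 1.646×10^-2 in⁴
Effective length L_e = K·L = 1 × 140 = 140.0 in
P_cr = π²EI / L_e² = π² × 29400×10³ × 1.646×10^-2 / 140.0² = 243.7 lb

P_cr ≈ 0.244 kip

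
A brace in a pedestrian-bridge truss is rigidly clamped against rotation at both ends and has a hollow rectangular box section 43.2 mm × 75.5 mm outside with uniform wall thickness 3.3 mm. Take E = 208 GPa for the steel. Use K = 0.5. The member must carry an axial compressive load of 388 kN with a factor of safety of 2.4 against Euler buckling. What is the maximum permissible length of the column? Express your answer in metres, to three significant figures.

L_max ≈ 1.41 m

Inner dimensions: h_i = 75.5 − 2×3.3 = 68.90 mm, b_i = 43.2 − 2×3.3 = 36.60 mm
Weak-axis I_min = (h_o·b_o³ − h_i·b_i³)/12 with b_o = 43.2, b_i = 36.60 mm (shorter outer/inner sides).
I_min = (75.5×43.2³ − 68.90×36.60³)/12 = 2.257×10^5 mm⁴
I = 2.257×10^-7 m⁴
Required critical load P_cr = n·P = 2.4 × 388 = 931.2 kN = 9.312×10^5 N
From P_cr = π²EI/(K·L)²:  L = (1/K)·√(π²EI/P_cr) = (1/0.5)·√(π²×2.08×10^11×2.257×10^-7/9.312×10^5)
L = 1.41 m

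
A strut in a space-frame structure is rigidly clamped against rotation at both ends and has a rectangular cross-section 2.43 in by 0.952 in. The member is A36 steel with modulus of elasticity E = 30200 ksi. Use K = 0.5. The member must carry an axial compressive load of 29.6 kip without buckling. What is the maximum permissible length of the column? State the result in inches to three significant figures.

Buckling occurs about the weak axis: I_min = h·b³/12 with b = 0.952 in (the shorter side).
I_min = 2.43×0.952³/12 = 0.1747 in⁴
At the buckling limit P_cr = P = 2.960×10^4 lb
From P_cr = π²EI/(K·L)²:  L = (1/K)·√(π²EI/P_cr) = (1/0.5)·√(π²×3.02×10^7×0.1747/2.960×10^4)
L = 83.9 in

L_max ≈ 83.9 in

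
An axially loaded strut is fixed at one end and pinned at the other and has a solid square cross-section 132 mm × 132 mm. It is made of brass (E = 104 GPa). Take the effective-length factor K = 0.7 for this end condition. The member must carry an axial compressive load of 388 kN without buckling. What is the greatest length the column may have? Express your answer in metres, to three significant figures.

L_max ≈ 11.7 m

I = a⁴/12 = 132⁴/12 = 2.530×10^7 mm⁴
I = 2.530×10^-5 m⁴
At the buckling limit P_cr = P = 3.880×10^5 N
From P_cr = π²EI/(K·L)²:  L = (1/K)·√(π²EI/P_cr) = (1/0.7)·√(π²×1.04×10^11×2.530×10^-5/3.880×10^5)
L = 11.7 m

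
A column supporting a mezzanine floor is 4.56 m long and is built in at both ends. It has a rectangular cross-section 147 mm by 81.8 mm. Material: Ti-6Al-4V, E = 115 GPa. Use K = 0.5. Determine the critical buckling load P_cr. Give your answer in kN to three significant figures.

P_cr ≈ 1460 kN

Buckling occurs about the weak axis: I_min = h·b³/12 with b = 81.8 mm (the shorter side).
I_min = 147×81.8³/12 = 6.705×10^6 mm⁴
I = 6.705×10^6 mm⁴ = 6.705×10^-6 m⁴
Effective length L_e = K·L = 0.5 × 4.56 = 2.280 m
P_cr = π²EI / L_e² = π² × 115×10⁹ × 6.705×10^-6 / 2.280² = 1.464×10^6 N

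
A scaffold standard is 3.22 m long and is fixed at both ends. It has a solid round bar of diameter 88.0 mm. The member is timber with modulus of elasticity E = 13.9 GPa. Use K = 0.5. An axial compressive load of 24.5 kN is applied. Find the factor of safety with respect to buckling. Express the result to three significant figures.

n ≈ 6.36

I = πd⁴/64 = π×88.0⁴/64 = 2.944×10^6 mm⁴
I = 2.944×10^6 mm⁴ = 2.944×10^-6 m⁴
Effective length L_e = K·L = 0.5 × 3.22 = 1.610 m
P_cr = π²EI / L_e² = π² × 13.9×10⁹ × 2.944×10^-6 / 1.610² = 1.558×10^5 N
Factor of safety n = P_cr / P = 155.80 / 24.5 = 6.36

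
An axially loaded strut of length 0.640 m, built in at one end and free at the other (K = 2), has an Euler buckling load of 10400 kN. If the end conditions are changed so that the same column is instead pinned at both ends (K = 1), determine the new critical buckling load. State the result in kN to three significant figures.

P_cr ≈ 41600 kN

P_cr ∝ 1/K², so P_cr,new = P_cr,old × (K_old/K_new)² = 10400 × (2/1)²
= 10400 × 4.000 = 41600 kN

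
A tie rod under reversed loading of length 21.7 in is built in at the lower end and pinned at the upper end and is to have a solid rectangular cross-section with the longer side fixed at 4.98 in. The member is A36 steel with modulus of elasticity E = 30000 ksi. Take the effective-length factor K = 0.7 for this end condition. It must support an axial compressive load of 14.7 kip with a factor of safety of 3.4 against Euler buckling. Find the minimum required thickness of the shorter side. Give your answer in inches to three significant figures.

Required P_cr = n·P = 3.4 × 14.7 = 49.98 kip
L_e = K·L = 0.7 × 21.7 = 15.19 in
Required I = P_cr·L_e²/(π²E) = 4.998×10^4 × 15.19² / (π² × 3.00×10^7) = 3.895×10^-2 in⁴
Rectangle, weak axis: I_min = h·b³/12 with h = 4.98 in fixed  ⇒  b = (12I/h)^(1/3) = 0.454 in

b ≈ 0.454 in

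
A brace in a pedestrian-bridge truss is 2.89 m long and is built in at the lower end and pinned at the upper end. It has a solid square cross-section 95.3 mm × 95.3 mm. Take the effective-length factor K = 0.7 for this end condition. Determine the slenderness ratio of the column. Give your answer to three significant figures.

For a square r = a/√12 = 95.3/√12 = 27.51 mm
L_e = K·L = 0.7 × 2.89 m = 2.023 m = 2023.0 mm
λ = L_e / r_min = 2023.0 / 27.51 = 73.5

λ ≈ 73.5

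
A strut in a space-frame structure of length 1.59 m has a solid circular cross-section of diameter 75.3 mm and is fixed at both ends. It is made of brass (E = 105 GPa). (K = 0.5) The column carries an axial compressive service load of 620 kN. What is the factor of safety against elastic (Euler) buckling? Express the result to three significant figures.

I = πd⁴/64 = π×75.3⁴/64 = 1.578×10^6 mm⁴
I = 1.578×10^6 mm⁴ = 1.578×10^-6 m⁴
Effective length L_e = K·L = 0.5 × 1.59 = 0.7950 m
P_cr = π²EI / L_e² = π² × 105×10⁹ × 1.578×10^-6 / 0.7950² = 2.588×10^6 N
Factor of safety n = P_cr / P = 2587.6 / 620 = 4.17

n ≈ 4.17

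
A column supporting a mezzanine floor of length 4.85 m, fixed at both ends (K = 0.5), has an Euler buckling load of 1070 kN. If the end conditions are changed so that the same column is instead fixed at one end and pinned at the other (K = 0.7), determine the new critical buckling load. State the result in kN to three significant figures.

P_cr ≈ 546 kN

P_cr ∝ 1/K², so P_cr,new = P_cr,old × (K_old/K_new)² = 1070 × (0.5/0.7)²
= 1070 × 0.5102 = 546 kN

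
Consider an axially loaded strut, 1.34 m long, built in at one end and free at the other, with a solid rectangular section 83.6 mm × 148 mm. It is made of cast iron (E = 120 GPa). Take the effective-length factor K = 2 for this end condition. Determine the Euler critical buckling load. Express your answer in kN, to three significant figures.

P_cr ≈ 1190 kN

Buckling occurs about the weak axis: I_min = h·b³/12 with b = 83.6 mm (the shorter side).
I_min = 148×83.6³/12 = 7.206×10^6 mm⁴
I = 7.206×10^6 mm⁴ = 7.206×10^-6 m⁴
Effective length L_e = K·L = 2 × 1.34 = 2.680 m
P_cr = π²EI / L_e² = π² × 120×10⁹ × 7.206×10^-6 / 2.680² = 1.188×10^6 N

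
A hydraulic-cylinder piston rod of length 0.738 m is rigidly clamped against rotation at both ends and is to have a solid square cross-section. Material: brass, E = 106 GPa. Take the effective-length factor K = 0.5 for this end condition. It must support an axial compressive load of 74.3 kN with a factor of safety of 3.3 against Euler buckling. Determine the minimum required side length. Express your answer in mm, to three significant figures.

Required P_cr = n·P = 3.3 × 74.3 = 245.2 kN
L_e = K·L = 0.5 × 0.738 = 0.3690 m
Required I = P_cr·L_e²/(π²E) = 2.452×10^5 × 0.3690² / (π² × 1.06×10^11) = 3.191×10^-8 m⁴
I_req = 3.191×10^4 mm⁴
Solid square: I = a⁴/12  ⇒  a = (12I)^(1/4) = (12×3.191×10^4)^(1/4) = 24.9 mm

a ≈ 24.9 mm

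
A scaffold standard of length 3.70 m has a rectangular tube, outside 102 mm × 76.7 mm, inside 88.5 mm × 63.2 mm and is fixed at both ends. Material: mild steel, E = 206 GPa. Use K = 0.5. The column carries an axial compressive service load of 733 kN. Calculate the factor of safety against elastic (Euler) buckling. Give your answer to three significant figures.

n ≈ 1.60

Weak-axis I_min = (h_o·b_o³ − h_i·b_i³)/12 with b_o = 76.7, b_i = 63.20 mm (shorter outer/inner sides).
I_min = (102×76.7³ − 88.50×63.20³)/12 = 1.974×10^6 mm⁴
I = 1.974×10^6 mm⁴ = 1.974×10^-6 m⁴
Effective length L_e = K·L = 0.5 × 3.70 = 1.850 m
P_cr = π²EI / L_e² = π² × 206×10⁹ × 1.974×10^-6 / 1.850² = 1.172×10^6 N
Factor of safety n = P_cr / P = 1172.4 / 733 = 1.60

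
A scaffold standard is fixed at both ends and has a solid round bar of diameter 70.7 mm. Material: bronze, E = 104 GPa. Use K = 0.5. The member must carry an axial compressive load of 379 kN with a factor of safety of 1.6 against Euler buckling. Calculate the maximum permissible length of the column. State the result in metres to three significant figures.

L_max ≈ 2.88 m

I = πd⁴/64 = π×70.7⁴/64 = 1.226×10^6 mm⁴
I = 1.226×10^-6 m⁴
Required critical load P_cr = n·P = 1.6 × 379 = 606.4 kN = 6.064×10^5 N
From P_cr = π²EI/(K·L)²:  L = (1/K)·√(π²EI/P_cr) = (1/0.5)·√(π²×1.04×10^11×1.226×10^-6/6.064×10^5)
L = 2.88 m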